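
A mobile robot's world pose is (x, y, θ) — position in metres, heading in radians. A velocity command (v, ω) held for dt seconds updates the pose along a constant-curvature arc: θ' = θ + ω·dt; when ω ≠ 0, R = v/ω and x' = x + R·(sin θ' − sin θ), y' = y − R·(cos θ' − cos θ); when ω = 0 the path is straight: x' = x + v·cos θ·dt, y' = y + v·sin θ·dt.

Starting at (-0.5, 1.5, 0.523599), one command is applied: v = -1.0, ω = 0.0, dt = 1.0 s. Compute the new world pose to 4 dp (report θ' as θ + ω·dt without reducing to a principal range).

θ' = 0.5236 + 0.0·1.0 = 0.5236
ω = 0 → straight: x' = -0.5 + -1.0·cos(0.5236)·1.0 = -1.3660
y' = 1.5 + -1.0·sin(0.5236)·1.0 = 1.0000

(-1.3660, 1.0000, 0.5236)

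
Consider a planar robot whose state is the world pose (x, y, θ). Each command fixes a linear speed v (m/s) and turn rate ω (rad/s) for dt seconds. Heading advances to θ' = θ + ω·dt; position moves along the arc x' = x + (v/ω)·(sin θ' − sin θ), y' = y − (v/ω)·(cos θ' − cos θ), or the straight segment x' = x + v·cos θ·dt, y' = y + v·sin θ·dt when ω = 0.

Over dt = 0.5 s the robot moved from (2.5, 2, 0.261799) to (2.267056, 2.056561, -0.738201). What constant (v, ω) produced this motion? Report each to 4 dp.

Δθ = -0.738201 − 0.261799 = -1.000000
ω = Δθ/dt = -1.000000/0.5 = -2.0000
R = Δx/(sin θ' − sin θ) = 0.2500
v = R·ω = 0.2500·-2.0000 = -0.5000

v = -0.5000, ω = -2.0000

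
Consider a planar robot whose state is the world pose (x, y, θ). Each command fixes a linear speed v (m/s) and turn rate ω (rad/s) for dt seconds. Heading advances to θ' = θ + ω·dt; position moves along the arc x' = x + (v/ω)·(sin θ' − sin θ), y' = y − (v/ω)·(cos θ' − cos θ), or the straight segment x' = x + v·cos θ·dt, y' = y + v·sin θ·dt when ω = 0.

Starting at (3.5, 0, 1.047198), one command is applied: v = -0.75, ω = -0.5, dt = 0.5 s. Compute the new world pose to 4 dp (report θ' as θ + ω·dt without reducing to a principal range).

(3.2741, -0.2981, 0.7972)

θ' = 1.0472 + -0.5·0.5 = 0.7972
R = v/ω = -0.75/-0.5 = 1.5000
x' = 3.5 + 1.5000·(sin 0.7972 − sin 1.0472) = 3.2741
y' = 0 − 1.5000·(cos 0.7972 − cos 1.0472) = -0.2981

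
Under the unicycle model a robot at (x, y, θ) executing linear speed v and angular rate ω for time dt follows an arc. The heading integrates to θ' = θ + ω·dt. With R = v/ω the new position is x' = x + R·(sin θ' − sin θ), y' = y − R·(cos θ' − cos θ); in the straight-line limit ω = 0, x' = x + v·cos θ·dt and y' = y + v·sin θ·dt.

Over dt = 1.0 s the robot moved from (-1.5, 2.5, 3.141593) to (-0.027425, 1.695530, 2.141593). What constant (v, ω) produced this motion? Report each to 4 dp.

v = -1.7500, ω = -1.0000

Δθ = 2.141593 − 3.141593 = -1.000000
ω = Δθ/dt = -1.000000/1.0 = -1.0000
R = Δx/(sin θ' − sin θ) = 1.7500
v = R·ω = 1.7500·-1.0000 = -1.7500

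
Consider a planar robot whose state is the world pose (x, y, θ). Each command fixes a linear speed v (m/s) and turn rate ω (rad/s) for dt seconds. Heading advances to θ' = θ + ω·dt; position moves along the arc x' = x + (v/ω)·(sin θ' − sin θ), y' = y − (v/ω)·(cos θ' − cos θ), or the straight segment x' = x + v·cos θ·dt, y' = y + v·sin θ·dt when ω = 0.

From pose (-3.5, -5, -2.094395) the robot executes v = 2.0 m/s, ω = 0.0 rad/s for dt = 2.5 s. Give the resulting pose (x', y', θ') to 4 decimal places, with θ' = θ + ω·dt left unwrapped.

θ' = -2.0944 + 0.0·2.5 = -2.0944
ω = 0 → straight: x' = -3.5 + 2.0·cos(-2.0944)·2.5 = -6.0000
y' = -5 + 2.0·sin(-2.0944)·2.5 = -9.3301

(-6.0000, -9.3301, -2.0944)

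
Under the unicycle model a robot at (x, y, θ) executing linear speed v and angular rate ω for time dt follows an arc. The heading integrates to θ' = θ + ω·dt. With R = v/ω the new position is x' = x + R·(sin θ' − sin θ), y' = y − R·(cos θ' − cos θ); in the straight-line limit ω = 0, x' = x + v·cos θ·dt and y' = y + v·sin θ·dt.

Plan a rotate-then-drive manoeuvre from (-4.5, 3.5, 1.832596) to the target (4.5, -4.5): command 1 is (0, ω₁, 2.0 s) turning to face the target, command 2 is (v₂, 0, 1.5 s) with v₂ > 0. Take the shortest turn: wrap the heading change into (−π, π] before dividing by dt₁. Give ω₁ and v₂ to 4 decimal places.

heading to target = atan2(-4.5−3.5, 4.5−-4.5) = -0.7266
Δθ = wrap(-0.7266 − 1.8326) = -2.5592; ω₁ = Δθ/dt₁ = -1.2796
distance = √((4.5−-4.5)² + (-4.5−3.5)²) = 12.0416; v₂ = distance/dt₂ = 8.0277

ω₁ = -1.2796, v₂ = 8.0277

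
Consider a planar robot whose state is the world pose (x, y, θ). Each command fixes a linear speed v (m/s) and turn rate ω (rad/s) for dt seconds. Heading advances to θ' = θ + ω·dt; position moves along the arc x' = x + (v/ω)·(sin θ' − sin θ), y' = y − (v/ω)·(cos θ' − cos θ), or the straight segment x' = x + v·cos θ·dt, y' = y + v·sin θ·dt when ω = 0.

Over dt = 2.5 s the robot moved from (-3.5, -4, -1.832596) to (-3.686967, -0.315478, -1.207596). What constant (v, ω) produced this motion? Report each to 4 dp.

v = -1.5000, ω = 0.2500

Δθ = -1.207596 − -1.832596 = 0.625000
ω = Δθ/dt = 0.625000/2.5 = 0.2500
R = −Δy/(cos θ' − cos θ) = -6.0000
v = R·ω = -6.0000·0.2500 = -1.5000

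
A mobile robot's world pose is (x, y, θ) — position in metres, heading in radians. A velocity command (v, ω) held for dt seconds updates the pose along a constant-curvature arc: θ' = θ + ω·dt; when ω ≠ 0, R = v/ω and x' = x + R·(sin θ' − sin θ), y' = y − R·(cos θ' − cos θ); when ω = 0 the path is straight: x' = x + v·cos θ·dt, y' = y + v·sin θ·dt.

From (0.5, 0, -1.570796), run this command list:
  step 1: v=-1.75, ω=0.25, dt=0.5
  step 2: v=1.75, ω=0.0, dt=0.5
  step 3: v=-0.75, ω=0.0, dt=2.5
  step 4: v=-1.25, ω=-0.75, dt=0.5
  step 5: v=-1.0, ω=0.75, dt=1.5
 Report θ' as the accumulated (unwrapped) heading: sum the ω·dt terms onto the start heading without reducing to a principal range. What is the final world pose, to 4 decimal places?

step 1: θ'=-1.4458 (R=-7.0000) → pose (0.4454, 0.8727, -1.4458)
step 2: θ'=-1.4458 (straight) → pose (0.5545, 0.0046, -1.4458)
step 3: θ'=-1.4458 (straight) → pose (0.3207, 1.8649, -1.4458)
step 4: θ'=-1.8208 (R=1.6667) → pose (0.3595, 2.4851, -1.8208)
step 5: θ'=-0.6958 (R=-1.3333) → pose (-0.0777, 3.8383, -0.6958)

(-0.0777, 3.8383, -0.6958)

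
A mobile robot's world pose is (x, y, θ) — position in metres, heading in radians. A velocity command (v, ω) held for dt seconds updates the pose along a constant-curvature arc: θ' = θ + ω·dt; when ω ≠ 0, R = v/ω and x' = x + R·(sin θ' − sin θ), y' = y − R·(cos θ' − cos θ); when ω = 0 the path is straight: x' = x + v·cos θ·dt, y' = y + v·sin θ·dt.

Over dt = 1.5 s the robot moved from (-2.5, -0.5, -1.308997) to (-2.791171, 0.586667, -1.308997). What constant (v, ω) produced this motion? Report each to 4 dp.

v = -0.7500, ω = 0.0000

Δθ = -1.308997 − -1.308997 = 0.000000
ω = Δθ/dt = 0.000000/1.5 = 0.0000
ω = 0 → v = (Δx·cos θ + Δy·sin θ)/dt = -0.7500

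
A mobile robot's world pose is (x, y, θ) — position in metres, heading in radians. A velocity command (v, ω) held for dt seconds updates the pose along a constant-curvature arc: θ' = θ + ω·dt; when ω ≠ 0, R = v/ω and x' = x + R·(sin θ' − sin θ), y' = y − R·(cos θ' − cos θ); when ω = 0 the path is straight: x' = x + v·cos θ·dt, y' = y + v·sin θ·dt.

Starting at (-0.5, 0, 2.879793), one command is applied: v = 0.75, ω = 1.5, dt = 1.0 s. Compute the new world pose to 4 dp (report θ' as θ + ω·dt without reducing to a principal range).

θ' = 2.8798 + 1.5·1.0 = 4.3798
R = v/ω = 0.75/1.5 = 0.5000
x' = -0.5 + 0.5000·(sin 4.3798 − sin 2.8798) = -1.1020
y' = 0 − 0.5000·(cos 4.3798 − cos 2.8798) = -0.3197

(-1.1020, -0.3197, 4.3798)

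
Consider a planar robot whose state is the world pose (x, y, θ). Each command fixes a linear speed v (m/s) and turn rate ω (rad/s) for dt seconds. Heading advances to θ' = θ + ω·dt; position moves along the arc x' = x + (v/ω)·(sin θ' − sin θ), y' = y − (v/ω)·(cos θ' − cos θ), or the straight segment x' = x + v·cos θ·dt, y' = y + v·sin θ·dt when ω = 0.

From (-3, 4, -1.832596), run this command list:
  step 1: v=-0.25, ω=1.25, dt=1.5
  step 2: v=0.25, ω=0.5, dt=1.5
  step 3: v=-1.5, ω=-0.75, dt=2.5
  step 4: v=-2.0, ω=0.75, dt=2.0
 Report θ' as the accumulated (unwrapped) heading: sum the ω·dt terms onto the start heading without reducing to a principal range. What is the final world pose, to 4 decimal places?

(-9.4935, 6.0532, 0.4174)

step 1: θ'=0.0424 (R=-0.2000) → pose (-3.2017, 4.2516, 0.0424)
step 2: θ'=0.7924 (R=0.5000) → pose (-2.8668, 4.4001, 0.7924)
step 3: θ'=-1.0826 (R=2.0000) → pose (-6.0573, 4.8663, -1.0826)
step 4: θ'=0.4174 (R=-2.6667) → pose (-9.4935, 6.0532, 0.4174)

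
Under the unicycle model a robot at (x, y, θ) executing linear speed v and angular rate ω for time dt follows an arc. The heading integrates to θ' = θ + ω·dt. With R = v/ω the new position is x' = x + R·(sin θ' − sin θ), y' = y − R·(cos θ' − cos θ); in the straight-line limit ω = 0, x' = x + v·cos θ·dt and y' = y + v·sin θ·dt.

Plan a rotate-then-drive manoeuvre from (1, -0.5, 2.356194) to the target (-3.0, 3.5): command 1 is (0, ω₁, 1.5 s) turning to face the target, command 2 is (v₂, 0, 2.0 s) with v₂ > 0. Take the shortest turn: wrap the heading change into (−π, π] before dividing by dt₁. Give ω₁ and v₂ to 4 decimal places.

heading to target = atan2(3.5−-0.5, -3−1) = 2.3562
Δθ = wrap(2.3562 − 2.3562) = 0.0000; ω₁ = Δθ/dt₁ = 0.0000
distance = √((-3−1)² + (3.5−-0.5)²) = 5.6569; v₂ = distance/dt₂ = 2.8284

ω₁ = 0.0000, v₂ = 2.8284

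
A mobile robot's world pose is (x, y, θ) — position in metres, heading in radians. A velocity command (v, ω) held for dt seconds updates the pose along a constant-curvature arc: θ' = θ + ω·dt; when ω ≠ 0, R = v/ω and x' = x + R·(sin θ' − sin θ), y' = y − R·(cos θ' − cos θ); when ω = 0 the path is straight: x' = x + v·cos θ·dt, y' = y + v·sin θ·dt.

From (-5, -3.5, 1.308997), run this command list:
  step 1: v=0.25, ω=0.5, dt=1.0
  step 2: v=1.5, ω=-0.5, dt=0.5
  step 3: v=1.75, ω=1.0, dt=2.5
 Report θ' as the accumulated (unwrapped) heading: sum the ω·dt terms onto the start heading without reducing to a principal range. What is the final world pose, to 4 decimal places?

(-8.2210, -1.4249, 4.0590)

step 1: θ'=1.8090 (R=0.5000) → pose (-4.9971, -3.2526, 1.8090)
step 2: θ'=1.5590 (R=-3.0000) → pose (-5.0816, -2.5094, 1.5590)
step 3: θ'=4.0590 (R=1.7500) → pose (-8.2210, -1.4249, 4.0590)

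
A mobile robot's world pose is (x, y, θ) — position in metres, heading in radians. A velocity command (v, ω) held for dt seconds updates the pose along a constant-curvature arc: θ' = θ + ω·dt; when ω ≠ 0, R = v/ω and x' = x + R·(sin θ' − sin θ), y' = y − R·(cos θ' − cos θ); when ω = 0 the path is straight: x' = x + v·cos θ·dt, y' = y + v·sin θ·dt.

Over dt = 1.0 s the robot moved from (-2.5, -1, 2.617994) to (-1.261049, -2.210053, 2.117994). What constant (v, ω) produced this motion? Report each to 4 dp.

Δθ = 2.117994 − 2.617994 = -0.500000
ω = Δθ/dt = -0.500000/1.0 = -0.5000
R = Δx/(sin θ' − sin θ) = 3.5000
v = R·ω = 3.5000·-0.5000 = -1.7500

v = -1.7500, ω = -0.5000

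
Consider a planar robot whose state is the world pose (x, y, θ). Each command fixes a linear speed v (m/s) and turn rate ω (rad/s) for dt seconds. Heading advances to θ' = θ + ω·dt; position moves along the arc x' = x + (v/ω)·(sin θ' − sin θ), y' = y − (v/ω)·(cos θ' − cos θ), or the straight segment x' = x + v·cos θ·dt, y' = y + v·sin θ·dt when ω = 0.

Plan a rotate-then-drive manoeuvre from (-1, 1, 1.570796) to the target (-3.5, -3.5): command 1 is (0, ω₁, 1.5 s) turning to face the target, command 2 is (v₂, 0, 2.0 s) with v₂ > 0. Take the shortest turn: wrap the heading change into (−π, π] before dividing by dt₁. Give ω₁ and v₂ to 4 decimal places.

heading to target = atan2(-3.5−1, -3.5−-1) = -2.0779
Δθ = wrap(-2.0779 − 1.5708) = 2.6345; ω₁ = Δθ/dt₁ = 1.7563
distance = √((-3.5−-1)² + (-3.5−1)²) = 5.1478; v₂ = distance/dt₂ = 2.5739

ω₁ = 1.7563, v₂ = 2.5739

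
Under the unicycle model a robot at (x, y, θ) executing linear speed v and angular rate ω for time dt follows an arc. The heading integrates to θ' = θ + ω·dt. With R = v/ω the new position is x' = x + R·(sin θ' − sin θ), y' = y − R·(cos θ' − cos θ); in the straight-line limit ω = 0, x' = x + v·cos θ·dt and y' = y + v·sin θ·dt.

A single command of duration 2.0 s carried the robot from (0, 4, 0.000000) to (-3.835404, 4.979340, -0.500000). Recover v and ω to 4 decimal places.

v = -2.0000, ω = -0.2500

Δθ = -0.500000 − 0.000000 = -0.500000
ω = Δθ/dt = -0.500000/2.0 = -0.2500
R = Δx/(sin θ' − sin θ) = 8.0000
v = R·ω = 8.0000·-0.2500 = -2.0000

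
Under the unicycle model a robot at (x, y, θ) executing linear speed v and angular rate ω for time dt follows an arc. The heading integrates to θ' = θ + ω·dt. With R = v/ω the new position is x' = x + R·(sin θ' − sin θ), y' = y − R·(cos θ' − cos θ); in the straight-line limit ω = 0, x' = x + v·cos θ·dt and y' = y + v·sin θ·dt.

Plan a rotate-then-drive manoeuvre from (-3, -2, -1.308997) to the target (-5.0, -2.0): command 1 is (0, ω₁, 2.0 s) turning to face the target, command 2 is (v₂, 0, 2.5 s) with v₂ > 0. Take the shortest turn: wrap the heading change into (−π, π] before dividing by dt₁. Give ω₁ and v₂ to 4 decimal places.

heading to target = atan2(-2−-2, -5−-3) = 3.1416
Δθ = wrap(3.1416 − -1.3090) = -1.8326; ω₁ = Δθ/dt₁ = -0.9163
distance = √((-5−-3)² + (-2−-2)²) = 2.0000; v₂ = distance/dt₂ = 0.8000

ω₁ = -0.9163, v₂ = 0.8000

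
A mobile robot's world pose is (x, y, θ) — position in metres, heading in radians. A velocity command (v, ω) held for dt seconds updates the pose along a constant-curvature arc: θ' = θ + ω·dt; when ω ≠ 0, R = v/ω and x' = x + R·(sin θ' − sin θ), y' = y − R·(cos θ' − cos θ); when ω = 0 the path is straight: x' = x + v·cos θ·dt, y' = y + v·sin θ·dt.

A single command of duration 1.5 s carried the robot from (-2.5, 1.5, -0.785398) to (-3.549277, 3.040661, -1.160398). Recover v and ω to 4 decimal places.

Δθ = -1.160398 − -0.785398 = -0.375000
ω = Δθ/dt = -0.375000/1.5 = -0.2500
R = −Δy/(cos θ' − cos θ) = 5.0000
v = R·ω = 5.0000·-0.2500 = -1.2500

v = -1.2500, ω = -0.2500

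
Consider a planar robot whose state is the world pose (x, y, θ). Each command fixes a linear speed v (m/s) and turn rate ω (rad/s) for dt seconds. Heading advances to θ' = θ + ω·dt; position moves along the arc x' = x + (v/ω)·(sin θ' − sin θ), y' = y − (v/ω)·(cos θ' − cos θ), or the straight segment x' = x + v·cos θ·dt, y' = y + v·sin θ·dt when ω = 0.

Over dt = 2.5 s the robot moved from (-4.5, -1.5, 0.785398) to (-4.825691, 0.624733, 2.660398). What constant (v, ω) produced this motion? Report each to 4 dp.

v = 1.0000, ω = 0.7500

Δθ = 2.660398 − 0.785398 = 1.875000
ω = Δθ/dt = 1.875000/2.5 = 0.7500
R = −Δy/(cos θ' − cos θ) = 1.3333
v = R·ω = 1.3333·0.7500 = 1.0000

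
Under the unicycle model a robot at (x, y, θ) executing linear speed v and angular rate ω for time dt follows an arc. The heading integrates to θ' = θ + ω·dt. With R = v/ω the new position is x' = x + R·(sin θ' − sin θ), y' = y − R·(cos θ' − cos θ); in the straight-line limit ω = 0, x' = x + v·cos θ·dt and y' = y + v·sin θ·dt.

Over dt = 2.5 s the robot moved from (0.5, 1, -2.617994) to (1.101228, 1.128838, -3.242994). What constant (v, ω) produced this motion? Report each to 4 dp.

v = -0.2500, ω = -0.2500

Δθ = -3.242994 − -2.617994 = -0.625000
ω = Δθ/dt = -0.625000/2.5 = -0.2500
R = Δx/(sin θ' − sin θ) = 1.0000
v = R·ω = 1.0000·-0.2500 = -0.2500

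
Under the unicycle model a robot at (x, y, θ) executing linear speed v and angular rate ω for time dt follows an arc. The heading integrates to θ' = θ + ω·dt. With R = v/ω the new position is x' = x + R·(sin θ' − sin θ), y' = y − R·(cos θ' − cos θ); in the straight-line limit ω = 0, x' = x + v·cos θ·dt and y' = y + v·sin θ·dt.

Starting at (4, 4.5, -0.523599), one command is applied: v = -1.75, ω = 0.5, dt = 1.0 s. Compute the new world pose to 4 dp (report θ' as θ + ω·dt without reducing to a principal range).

θ' = -0.5236 + 0.5·1.0 = -0.0236
R = v/ω = -1.75/0.5 = -3.5000
x' = 4 + -3.5000·(sin -0.0236 − sin -0.5236) = 2.3326
y' = 4.5 − -3.5000·(cos -0.0236 − cos -0.5236) = 4.9679

(2.3326, 4.9679, -0.0236)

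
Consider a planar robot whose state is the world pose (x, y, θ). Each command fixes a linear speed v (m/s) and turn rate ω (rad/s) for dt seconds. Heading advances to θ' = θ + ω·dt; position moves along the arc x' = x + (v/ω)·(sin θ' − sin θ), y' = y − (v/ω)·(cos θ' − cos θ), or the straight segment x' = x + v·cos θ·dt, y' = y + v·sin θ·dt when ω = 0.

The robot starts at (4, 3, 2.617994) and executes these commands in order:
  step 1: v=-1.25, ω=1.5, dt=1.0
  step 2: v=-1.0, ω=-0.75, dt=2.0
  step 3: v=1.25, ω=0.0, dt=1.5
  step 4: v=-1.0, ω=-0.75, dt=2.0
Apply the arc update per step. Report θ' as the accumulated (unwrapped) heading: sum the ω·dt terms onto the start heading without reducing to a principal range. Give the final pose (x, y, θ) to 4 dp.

(5.7869, 2.8625, 1.1180)

step 1: θ'=4.1180 (R=-0.8333) → pose (5.1071, 3.2550, 4.1180)
step 2: θ'=2.6180 (R=1.3333) → pose (6.8784, 3.6630, 2.6180)
step 3: θ'=2.6180 (straight) → pose (5.2546, 4.6005, 2.6180)
step 4: θ'=1.1180 (R=1.3333) → pose (5.7869, 2.8625, 1.1180)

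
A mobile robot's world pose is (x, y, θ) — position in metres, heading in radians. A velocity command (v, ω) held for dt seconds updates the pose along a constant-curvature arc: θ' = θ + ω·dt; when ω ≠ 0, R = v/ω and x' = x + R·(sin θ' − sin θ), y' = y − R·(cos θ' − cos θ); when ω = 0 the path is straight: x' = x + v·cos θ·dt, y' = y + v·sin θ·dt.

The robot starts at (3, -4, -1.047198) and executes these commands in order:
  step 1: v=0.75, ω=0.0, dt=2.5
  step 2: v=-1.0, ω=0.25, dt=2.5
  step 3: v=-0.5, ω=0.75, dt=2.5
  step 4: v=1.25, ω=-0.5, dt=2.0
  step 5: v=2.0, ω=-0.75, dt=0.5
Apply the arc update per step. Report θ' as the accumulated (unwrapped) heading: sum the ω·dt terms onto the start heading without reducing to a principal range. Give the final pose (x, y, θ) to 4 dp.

step 1: θ'=-1.0472 (straight) → pose (3.9375, -5.6238, -1.0472)
step 2: θ'=-0.4222 (R=-4.0000) → pose (2.1125, -3.9750, -0.4222)
step 3: θ'=1.4528 (R=-0.6667) → pose (1.1773, -4.5047, 1.4528)
step 4: θ'=0.4528 (R=-2.5000) → pose (2.5662, -2.5509, 0.4528)
step 5: θ'=0.0778 (R=-2.6667) → pose (3.5255, -2.2903, 0.0778)

(3.5255, -2.2903, 0.0778)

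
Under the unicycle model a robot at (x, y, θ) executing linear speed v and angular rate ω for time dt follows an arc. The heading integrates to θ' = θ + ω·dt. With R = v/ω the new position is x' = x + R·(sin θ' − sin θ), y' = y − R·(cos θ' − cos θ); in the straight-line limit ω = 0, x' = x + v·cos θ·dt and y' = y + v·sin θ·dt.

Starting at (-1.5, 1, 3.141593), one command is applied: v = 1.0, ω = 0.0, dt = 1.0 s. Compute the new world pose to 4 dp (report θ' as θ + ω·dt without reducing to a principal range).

(-2.5000, 1.0000, 3.1416)

θ' = 3.1416 + 0.0·1.0 = 3.1416
ω = 0 → straight: x' = -1.5 + 1.0·cos(3.1416)·1.0 = -2.5000
y' = 1 + 1.0·sin(3.1416)·1.0 = 1.0000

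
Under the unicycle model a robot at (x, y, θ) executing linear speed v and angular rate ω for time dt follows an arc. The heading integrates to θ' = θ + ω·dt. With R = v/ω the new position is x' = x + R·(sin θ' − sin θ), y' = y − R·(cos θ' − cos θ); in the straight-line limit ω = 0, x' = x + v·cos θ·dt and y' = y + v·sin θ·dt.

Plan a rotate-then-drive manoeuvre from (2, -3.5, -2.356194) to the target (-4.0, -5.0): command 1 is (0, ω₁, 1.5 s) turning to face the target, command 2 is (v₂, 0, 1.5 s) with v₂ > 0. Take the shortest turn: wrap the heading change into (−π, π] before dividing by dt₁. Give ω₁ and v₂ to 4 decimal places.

ω₁ = -0.3603, v₂ = 4.1231

heading to target = atan2(-5−-3.5, -4−2) = -2.8966
Δθ = wrap(-2.8966 − -2.3562) = -0.5404; ω₁ = Δθ/dt₁ = -0.3603
distance = √((-4−2)² + (-5−-3.5)²) = 6.1847; v₂ = distance/dt₂ = 4.1231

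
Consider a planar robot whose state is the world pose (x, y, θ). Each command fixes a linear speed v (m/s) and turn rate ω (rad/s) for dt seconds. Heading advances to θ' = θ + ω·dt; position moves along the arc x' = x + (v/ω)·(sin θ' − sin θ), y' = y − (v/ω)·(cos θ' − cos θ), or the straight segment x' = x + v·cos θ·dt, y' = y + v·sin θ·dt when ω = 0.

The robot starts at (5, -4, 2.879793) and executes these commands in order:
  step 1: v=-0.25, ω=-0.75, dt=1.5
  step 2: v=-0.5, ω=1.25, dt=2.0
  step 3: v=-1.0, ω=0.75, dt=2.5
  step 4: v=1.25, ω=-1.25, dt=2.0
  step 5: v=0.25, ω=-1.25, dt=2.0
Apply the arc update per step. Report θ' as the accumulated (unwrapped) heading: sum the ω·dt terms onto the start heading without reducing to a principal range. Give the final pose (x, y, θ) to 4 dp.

(5.0427, -4.0672, 1.1298)

step 1: θ'=1.7548 (R=0.3333) → pose (5.2414, -4.2610, 1.7548)
step 2: θ'=4.2548 (R=-0.4000) → pose (5.9935, -4.3645, 4.2548)
step 3: θ'=6.1298 (R=-1.3333) → pose (5.0011, -2.4578, 6.1298)
step 4: θ'=3.6298 (R=-1.0000) → pose (5.3173, -4.3292, 3.6298)
step 5: θ'=1.1298 (R=-0.2000) → pose (5.0427, -4.0672, 1.1298)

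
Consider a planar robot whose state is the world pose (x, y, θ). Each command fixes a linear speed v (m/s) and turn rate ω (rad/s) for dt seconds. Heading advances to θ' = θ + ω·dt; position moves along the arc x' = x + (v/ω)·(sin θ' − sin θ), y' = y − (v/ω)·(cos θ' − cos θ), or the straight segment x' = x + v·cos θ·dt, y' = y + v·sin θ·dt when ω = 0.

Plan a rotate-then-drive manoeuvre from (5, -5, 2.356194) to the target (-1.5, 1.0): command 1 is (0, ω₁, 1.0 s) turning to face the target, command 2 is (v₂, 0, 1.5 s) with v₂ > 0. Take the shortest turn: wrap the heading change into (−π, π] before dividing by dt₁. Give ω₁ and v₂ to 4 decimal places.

ω₁ = 0.0400, v₂ = 5.8973

heading to target = atan2(1−-5, -1.5−5) = 2.3962
Δθ = wrap(2.3962 − 2.3562) = 0.0400; ω₁ = Δθ/dt₁ = 0.0400
distance = √((-1.5−5)² + (1−-5)²) = 8.8459; v₂ = distance/dt₂ = 5.8973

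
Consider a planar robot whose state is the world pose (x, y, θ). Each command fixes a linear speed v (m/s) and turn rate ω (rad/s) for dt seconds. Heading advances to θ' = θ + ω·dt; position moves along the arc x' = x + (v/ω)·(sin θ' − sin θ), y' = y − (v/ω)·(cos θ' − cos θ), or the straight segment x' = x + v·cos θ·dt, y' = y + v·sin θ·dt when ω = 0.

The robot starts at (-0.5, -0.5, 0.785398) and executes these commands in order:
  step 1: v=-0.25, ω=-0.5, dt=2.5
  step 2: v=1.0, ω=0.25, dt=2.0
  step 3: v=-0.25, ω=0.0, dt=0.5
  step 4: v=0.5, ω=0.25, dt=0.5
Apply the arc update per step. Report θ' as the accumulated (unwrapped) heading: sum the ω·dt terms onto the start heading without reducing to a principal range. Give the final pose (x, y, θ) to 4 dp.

(0.9800, -0.9949, 0.1604)

step 1: θ'=-0.4646 (R=0.5000) → pose (-1.0776, -0.5934, -0.4646)
step 2: θ'=0.0354 (R=4.0000) → pose (0.8562, -1.0149, 0.0354)
step 3: θ'=0.0354 (straight) → pose (0.7313, -1.0194, 0.0354)
step 4: θ'=0.1604 (R=2.0000) → pose (0.9800, -0.9949, 0.1604)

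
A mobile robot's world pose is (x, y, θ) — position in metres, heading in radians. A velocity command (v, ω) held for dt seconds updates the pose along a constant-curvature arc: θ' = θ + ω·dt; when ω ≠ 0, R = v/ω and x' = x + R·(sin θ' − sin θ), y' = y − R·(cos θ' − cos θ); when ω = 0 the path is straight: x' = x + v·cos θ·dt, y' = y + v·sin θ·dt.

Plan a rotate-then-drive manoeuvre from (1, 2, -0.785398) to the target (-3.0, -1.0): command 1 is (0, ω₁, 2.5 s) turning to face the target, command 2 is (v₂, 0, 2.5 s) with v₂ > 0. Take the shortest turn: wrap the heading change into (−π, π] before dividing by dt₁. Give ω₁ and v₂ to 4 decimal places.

ω₁ = -0.6851, v₂ = 2.0000

heading to target = atan2(-1−2, -3−1) = -2.4981
Δθ = wrap(-2.4981 − -0.7854) = -1.7127; ω₁ = Δθ/dt₁ = -0.6851
distance = √((-3−1)² + (-1−2)²) = 5.0000; v₂ = distance/dt₂ = 2.0000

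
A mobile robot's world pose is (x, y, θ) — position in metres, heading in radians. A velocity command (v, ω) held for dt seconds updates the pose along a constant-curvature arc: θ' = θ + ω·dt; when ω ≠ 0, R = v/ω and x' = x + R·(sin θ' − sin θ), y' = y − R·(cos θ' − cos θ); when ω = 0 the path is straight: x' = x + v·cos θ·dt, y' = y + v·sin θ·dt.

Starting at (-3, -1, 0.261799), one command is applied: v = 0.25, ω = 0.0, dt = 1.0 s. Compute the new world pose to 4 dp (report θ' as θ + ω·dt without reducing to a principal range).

(-2.7585, -0.9353, 0.2618)

θ' = 0.2618 + 0.0·1.0 = 0.2618
ω = 0 → straight: x' = -3 + 0.25·cos(0.2618)·1.0 = -2.7585
y' = -1 + 0.25·sin(0.2618)·1.0 = -0.9353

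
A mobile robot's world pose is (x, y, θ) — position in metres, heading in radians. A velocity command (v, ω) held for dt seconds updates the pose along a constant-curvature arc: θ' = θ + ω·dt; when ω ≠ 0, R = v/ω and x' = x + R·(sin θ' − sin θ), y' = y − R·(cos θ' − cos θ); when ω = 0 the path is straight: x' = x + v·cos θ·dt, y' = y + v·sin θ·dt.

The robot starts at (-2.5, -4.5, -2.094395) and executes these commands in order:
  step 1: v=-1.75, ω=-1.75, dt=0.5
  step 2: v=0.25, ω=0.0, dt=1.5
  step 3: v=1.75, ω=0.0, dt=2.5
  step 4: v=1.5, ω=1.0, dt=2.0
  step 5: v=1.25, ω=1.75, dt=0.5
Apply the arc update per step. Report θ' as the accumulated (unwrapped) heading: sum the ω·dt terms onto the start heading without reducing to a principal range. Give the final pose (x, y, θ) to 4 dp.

step 1: θ'=-2.9694 (R=1.0000) → pose (-1.8053, -4.0148, -2.9694)
step 2: θ'=-2.9694 (straight) → pose (-2.1748, -4.0790, -2.9694)
step 3: θ'=-2.9694 (straight) → pose (-6.4851, -4.8287, -2.9694)
step 4: θ'=-0.9694 (R=1.5000) → pose (-7.4649, -7.1552, -0.9694)
step 5: θ'=-0.0944 (R=0.7143) → pose (-6.9432, -7.4622, -0.0944)

(-6.9432, -7.4622, -0.0944)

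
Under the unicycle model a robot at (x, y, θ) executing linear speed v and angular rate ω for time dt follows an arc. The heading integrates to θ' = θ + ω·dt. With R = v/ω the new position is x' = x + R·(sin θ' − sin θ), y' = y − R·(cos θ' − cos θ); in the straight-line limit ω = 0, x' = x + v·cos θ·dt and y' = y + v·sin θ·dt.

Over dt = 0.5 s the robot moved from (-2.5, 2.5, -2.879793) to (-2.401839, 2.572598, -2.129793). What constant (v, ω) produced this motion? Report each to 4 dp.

Δθ = -2.129793 − -2.879793 = 0.750000
ω = Δθ/dt = 0.750000/0.5 = 1.5000
R = Δx/(sin θ' − sin θ) = -0.1667
v = R·ω = -0.1667·1.5000 = -0.2500

v = -0.2500, ω = 1.5000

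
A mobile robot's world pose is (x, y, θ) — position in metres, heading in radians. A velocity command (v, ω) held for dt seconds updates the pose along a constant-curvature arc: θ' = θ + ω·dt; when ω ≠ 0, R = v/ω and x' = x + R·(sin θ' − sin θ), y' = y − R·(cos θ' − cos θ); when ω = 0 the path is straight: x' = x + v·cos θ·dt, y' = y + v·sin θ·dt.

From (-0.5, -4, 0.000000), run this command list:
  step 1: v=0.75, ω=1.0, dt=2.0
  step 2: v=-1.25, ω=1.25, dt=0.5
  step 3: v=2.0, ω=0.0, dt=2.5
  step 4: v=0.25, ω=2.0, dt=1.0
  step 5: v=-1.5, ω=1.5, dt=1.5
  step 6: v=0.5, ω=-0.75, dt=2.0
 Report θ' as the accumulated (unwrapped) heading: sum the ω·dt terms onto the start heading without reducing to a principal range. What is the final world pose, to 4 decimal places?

step 1: θ'=2.0000 (R=0.7500) → pose (0.1820, -2.9379, 2.0000)
step 2: θ'=2.6250 (R=-1.0000) → pose (0.5974, -3.3913, 2.6250)
step 3: θ'=2.6250 (straight) → pose (-3.7502, -0.9216, 2.6250)
step 4: θ'=4.6250 (R=0.1250) → pose (-3.9364, -1.0194, 4.6250)
step 5: θ'=6.8750 (R=-1.0000) → pose (-5.4905, -0.1022, 6.8750)
step 6: θ'=5.3750 (R=-0.6667) → pose (-4.5930, -0.2454, 5.3750)

(-4.5930, -0.2454, 5.3750)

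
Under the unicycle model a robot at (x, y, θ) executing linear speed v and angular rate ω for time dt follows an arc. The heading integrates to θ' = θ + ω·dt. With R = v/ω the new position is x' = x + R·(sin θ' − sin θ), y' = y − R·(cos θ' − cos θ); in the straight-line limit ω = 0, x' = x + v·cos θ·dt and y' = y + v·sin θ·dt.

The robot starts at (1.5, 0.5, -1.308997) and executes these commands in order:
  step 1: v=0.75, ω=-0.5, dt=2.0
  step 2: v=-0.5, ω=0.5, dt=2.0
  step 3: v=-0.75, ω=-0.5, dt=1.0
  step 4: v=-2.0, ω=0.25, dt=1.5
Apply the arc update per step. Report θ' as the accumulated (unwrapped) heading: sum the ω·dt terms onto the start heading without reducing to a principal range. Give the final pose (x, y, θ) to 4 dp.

step 1: θ'=-2.3090 (R=-1.5000) → pose (1.1606, -0.8977, -2.3090)
step 2: θ'=-1.3090 (R=-1.0000) → pose (1.3869, 0.0341, -1.3090)
step 3: θ'=-1.8090 (R=1.5000) → pose (1.3781, 0.7763, -1.8090)
step 4: θ'=-1.4340 (R=-8.0000) → pose (1.5293, 3.7549, -1.4340)

(1.5293, 3.7549, -1.4340)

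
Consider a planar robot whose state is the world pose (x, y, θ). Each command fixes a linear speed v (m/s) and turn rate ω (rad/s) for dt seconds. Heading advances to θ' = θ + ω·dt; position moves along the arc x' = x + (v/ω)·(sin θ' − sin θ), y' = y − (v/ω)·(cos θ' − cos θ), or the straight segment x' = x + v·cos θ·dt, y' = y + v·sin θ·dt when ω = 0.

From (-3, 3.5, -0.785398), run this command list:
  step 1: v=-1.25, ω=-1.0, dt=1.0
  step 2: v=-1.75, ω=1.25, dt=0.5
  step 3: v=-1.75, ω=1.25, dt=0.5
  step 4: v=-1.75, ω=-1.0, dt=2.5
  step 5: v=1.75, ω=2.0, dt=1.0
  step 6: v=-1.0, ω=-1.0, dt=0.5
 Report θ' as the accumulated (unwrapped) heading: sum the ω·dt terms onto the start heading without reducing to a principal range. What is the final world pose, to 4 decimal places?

(-4.0829, 8.5559, -1.5354)

step 1: θ'=-1.7854 (R=1.2500) → pose (-3.3374, 4.6501, -1.7854)
step 2: θ'=-1.1604 (R=-1.4000) → pose (-3.4216, 5.5068, -1.1604)
step 3: θ'=-0.5354 (R=-1.4000) → pose (-3.9911, 6.1523, -0.5354)
step 4: θ'=-3.0354 (R=1.7500) → pose (-3.2837, 9.3976, -3.0354)
step 5: θ'=-1.0354 (R=0.8750) → pose (-3.9436, 8.0811, -1.0354)
step 6: θ'=-1.5354 (R=1.0000) → pose (-4.0829, 8.5559, -1.5354)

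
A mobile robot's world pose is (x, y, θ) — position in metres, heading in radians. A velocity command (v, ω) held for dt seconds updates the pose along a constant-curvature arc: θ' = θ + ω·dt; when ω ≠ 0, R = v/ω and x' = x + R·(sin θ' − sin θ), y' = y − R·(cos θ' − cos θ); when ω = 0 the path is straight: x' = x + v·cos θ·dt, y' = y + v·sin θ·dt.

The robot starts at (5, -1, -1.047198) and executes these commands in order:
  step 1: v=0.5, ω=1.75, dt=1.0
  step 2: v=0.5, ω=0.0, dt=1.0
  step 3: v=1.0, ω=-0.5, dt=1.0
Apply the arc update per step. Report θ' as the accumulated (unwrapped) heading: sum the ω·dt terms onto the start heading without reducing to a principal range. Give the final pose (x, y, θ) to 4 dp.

(6.7035, -0.3190, 0.2028)

step 1: θ'=0.7028 (R=0.2857) → pose (5.4321, -1.0752, 0.7028)
step 2: θ'=0.7028 (straight) → pose (5.8136, -0.7520, 0.7028)
step 3: θ'=0.2028 (R=-2.0000) → pose (6.7035, -0.3190, 0.2028)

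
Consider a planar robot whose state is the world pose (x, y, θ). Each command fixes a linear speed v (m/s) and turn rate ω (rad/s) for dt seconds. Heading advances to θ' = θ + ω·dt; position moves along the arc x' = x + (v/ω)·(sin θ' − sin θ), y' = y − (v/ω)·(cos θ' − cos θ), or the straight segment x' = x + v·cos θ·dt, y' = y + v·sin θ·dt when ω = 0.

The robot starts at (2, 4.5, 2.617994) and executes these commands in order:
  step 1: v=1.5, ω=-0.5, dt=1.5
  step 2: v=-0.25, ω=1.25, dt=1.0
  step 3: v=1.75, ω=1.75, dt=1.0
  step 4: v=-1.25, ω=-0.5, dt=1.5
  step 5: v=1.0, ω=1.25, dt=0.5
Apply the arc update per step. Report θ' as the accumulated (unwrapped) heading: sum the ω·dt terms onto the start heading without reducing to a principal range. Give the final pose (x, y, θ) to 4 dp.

(0.0683, 6.2385, 4.7430)

step 1: θ'=1.8680 (R=-3.0000) → pose (0.6315, 6.2196, 1.8680)
step 2: θ'=3.1180 (R=-0.2000) → pose (0.8180, 6.0782, 3.1180)
step 3: θ'=4.8680 (R=1.0000) → pose (-0.1935, 4.9235, 4.8680)
step 4: θ'=4.1180 (R=2.5000) → pose (0.2051, 6.7109, 4.1180)
step 5: θ'=4.7430 (R=0.8000) → pose (0.0683, 6.2385, 4.7430)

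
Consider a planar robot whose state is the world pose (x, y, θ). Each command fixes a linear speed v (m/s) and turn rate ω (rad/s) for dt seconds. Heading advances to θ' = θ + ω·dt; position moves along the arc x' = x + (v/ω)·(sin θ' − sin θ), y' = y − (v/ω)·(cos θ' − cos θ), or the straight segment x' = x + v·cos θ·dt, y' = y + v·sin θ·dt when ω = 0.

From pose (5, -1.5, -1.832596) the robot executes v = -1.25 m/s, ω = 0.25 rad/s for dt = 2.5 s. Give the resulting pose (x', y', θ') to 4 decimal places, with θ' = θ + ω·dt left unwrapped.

(4.8442, 1.5704, -1.2076)

θ' = -1.8326 + 0.25·2.5 = -1.2076
R = v/ω = -1.25/0.25 = -5.0000
x' = 5 + -5.0000·(sin -1.2076 − sin -1.8326) = 4.8442
y' = -1.5 − -5.0000·(cos -1.2076 − cos -1.8326) = 1.5704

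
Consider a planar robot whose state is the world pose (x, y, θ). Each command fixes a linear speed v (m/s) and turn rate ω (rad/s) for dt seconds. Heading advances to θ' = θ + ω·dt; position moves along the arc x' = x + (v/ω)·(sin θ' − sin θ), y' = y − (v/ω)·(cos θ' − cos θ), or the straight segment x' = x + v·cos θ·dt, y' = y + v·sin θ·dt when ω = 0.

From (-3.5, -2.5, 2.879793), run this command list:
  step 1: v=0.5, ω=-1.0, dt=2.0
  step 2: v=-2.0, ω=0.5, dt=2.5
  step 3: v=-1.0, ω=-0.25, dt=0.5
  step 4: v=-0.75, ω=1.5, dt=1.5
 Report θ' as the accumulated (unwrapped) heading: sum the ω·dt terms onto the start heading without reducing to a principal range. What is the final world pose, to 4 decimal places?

(-2.9244, -6.8190, 4.2548)

step 1: θ'=0.8798 (R=-0.5000) → pose (-3.7559, -1.6984, 0.8798)
step 2: θ'=2.1298 (R=-4.0000) → pose (-4.0646, -6.3690, 2.1298)
step 3: θ'=2.0048 (R=4.0000) → pose (-3.8266, -6.8083, 2.0048)
step 4: θ'=4.2548 (R=-0.5000) → pose (-2.9244, -6.8190, 4.2548)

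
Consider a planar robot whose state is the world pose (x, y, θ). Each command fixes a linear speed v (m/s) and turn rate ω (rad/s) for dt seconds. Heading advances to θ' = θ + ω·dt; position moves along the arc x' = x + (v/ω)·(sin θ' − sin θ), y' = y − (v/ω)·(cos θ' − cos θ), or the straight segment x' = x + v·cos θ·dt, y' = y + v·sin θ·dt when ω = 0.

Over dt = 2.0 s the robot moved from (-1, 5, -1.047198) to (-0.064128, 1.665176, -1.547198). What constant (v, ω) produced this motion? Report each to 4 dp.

v = 1.7500, ω = -0.2500

Δθ = -1.547198 − -1.047198 = -0.500000
ω = Δθ/dt = -0.500000/2.0 = -0.2500
R = −Δy/(cos θ' − cos θ) = -7.0000
v = R·ω = -7.0000·-0.2500 = 1.7500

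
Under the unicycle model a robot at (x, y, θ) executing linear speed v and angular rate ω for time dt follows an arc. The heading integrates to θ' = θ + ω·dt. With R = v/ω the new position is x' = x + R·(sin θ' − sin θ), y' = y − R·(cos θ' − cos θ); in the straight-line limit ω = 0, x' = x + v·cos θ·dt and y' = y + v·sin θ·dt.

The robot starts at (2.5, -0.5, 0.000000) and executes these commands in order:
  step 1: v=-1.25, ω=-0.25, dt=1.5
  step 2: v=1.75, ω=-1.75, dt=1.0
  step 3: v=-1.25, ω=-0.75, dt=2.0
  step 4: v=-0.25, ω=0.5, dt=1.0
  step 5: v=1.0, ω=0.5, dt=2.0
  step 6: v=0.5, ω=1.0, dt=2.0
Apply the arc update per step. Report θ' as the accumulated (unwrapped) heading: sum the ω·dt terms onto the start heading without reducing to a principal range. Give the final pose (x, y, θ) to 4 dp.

step 1: θ'=-0.3750 (R=5.0000) → pose (0.6686, -0.1525, -0.3750)
step 2: θ'=-2.1250 (R=-1.0000) → pose (1.1527, -1.6093, -2.1250)
step 3: θ'=-3.6250 (R=1.6667) → pose (3.3445, -1.0107, -3.6250)
step 4: θ'=-3.1250 (R=-0.5000) → pose (3.5852, -1.0680, -3.1250)
step 5: θ'=-2.1250 (R=2.0000) → pose (1.9178, -2.0151, -2.1250)
step 6: θ'=-0.1250 (R=0.5000) → pose (2.2806, -2.7744, -0.1250)

(2.2806, -2.7744, -0.1250)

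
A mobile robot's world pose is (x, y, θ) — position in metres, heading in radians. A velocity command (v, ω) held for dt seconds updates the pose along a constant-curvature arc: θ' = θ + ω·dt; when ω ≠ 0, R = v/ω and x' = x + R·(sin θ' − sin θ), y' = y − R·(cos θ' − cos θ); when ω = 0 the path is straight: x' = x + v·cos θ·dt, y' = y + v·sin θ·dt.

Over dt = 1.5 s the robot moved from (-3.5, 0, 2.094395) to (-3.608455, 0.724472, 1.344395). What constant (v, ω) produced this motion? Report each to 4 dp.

v = 0.5000, ω = -0.5000

Δθ = 1.344395 − 2.094395 = -0.750000
ω = Δθ/dt = -0.750000/1.5 = -0.5000
R = −Δy/(cos θ' − cos θ) = -1.0000
v = R·ω = -1.0000·-0.5000 = 0.5000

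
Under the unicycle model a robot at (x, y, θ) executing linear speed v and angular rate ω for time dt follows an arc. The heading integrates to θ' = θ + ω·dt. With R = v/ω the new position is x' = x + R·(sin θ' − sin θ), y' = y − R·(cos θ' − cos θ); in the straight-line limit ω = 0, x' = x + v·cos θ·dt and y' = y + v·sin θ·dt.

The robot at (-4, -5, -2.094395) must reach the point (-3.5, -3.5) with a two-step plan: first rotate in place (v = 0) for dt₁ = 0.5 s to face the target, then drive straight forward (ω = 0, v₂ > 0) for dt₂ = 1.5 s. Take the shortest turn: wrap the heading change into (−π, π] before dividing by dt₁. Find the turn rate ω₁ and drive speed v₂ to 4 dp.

ω₁ = -5.8795, v₂ = 1.0541

heading to target = atan2(-3.5−-5, -3.5−-4) = 1.2490
Δθ = wrap(1.2490 − -2.0944) = -2.9397; ω₁ = Δθ/dt₁ = -5.8795
distance = √((-3.5−-4)² + (-3.5−-5)²) = 1.5811; v₂ = distance/dt₂ = 1.0541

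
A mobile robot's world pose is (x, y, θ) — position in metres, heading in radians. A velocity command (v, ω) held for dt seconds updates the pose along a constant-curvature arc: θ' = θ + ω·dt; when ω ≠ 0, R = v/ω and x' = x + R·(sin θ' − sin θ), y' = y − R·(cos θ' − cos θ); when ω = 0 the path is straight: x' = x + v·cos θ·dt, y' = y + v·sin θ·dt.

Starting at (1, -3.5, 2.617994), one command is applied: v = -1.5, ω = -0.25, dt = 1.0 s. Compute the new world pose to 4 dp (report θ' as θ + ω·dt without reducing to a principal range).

θ' = 2.6180 + -0.25·1.0 = 2.3680
R = v/ω = -1.5/-0.25 = 6.0000
x' = 1 + 6.0000·(sin 2.3680 − sin 2.6180) = 2.1923
y' = -3.5 − 6.0000·(cos 2.3680 − cos 2.6180) = -4.4037

(2.1923, -4.4037, 2.3680)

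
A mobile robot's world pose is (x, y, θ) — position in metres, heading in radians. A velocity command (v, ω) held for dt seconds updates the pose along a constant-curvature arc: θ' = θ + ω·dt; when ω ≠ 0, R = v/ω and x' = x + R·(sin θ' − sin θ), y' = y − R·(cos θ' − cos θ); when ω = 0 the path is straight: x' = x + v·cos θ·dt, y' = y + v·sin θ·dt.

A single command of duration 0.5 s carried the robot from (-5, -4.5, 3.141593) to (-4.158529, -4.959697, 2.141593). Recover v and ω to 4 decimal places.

v = -2.0000, ω = -2.0000

Δθ = 2.141593 − 3.141593 = -1.000000
ω = Δθ/dt = -1.000000/0.5 = -2.0000
R = Δx/(sin θ' − sin θ) = 1.0000
v = R·ω = 1.0000·-2.0000 = -2.0000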